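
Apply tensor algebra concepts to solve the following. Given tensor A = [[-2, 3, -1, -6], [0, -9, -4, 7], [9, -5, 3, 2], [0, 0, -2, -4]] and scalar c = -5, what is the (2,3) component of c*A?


Scalar multiplication: (cA)_{ij} = c * A_{ij}.
c = -5
A_{23} = -4
(cA)_{23} = -5 * -4 = 20

20


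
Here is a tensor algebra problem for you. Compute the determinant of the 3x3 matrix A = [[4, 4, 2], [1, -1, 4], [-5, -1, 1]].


Expanding along the first row, det(A) = a11*M_11 - a12*M_12 + a13*M_13, where M_1j is the (1,j) minor.
Minor M_11 = -1*1 - 4*-1 = 3
Minor M_12 = 1*1 - 4*-5 = 21
Minor M_13 = 1*-1 - -1*-5 = -6
det = 4*(3) - 4*(21) + 2*(-6)
    = 12 - 84 + -12
    = -84

-84


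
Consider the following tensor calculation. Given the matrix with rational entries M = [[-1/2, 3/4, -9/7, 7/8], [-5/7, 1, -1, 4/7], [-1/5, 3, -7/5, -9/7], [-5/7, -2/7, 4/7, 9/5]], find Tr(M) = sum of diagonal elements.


The trace is the sum of diagonal entries.
Diagonal: M[1,1] = -1/2, M[2,2] = 1, M[3,3] = -7/5, M[4,4] = 9/5
Tr(M) = -1/2 + 1 + -7/5 + 9/5
Computing step by step:
After adding M[1,1]: -1/2
After adding M[2,2]: 1/2
After adding M[3,3]: -9/10
After adding M[4,4]: 9/10
Tr(M) = 9/10

9/10


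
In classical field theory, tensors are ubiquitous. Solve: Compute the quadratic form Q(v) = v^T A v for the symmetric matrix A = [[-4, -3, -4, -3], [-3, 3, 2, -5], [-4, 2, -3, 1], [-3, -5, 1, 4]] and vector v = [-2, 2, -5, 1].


First compute Av:
(Av)_1 = -4*-2 + -3*2 + -4*-5 + -3*1 = 19
(Av)_2 = -3*-2 + 3*2 + 2*-5 + -5*1 = -3
(Av)_3 = -4*-2 + 2*2 + -3*-5 + 1*1 = 28
(Av)_4 = -3*-2 + -5*2 + 1*-5 + 4*1 = -5
Av = [19, -3, 28, -5]
Then v^T (Av) = -2*19 + 2*-3 + -5*28 + 1*-5
= -38 + -6 + -140 + -5 = -189

-189


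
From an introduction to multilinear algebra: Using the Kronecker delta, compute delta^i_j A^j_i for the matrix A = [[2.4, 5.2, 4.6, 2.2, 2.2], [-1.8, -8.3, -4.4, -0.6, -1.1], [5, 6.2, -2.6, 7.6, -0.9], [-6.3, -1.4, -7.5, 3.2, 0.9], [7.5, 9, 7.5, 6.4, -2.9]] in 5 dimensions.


The contraction (trace) of a rank-2 tensor is the sum of its diagonal elements.
Diagonal entries: A[1,1] = 2.4, A[2,2] = -8.3, A[3,3] = -2.6, A[4,4] = 3.2, A[5,5] = -2.9
Tr(A) = 2.4 + -8.3 + -2.6 + 3.2 + -2.9 = -8.2

-8.2


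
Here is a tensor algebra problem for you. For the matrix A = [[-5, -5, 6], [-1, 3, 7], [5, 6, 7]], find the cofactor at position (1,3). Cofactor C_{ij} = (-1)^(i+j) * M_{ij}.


To find cofactor C_{13}, delete row 1 and column 3.
The resulting 2x2 submatrix is: [[-1, 3], [5, 6]]
Minor M_{13} = -1*6 - 3*5
  = -6 - 15 = -21
Sign = (-1)^(1+3) = (-1)^4 = 1
Cofactor C_{13} = 1 * -21 = -21

-21


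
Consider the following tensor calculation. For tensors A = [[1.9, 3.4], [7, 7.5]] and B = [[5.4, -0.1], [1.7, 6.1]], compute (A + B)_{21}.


Tensor addition is component-wise: (A + B)_{ij} = A_{ij} + B_{ij}.
A_{21} = 7
B_{21} = 1.7
(A + B)_{21} = 7 + 1.7 = 8.7

8.7


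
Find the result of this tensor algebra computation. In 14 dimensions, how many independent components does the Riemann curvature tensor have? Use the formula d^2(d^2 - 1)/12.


The Riemann tensor in d dimensions has d^2(d^2 - 1)/12 independent components.
d = 14, so d^2 = 196
d^2 - 1 = 195
d^2(d^2 - 1) = 196 * 195 = 38220
Divide by 12: 38220 / 12 = 3185

3185


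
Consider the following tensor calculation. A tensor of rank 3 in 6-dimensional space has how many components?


The number of components of a rank-r tensor in d dimensions is d^r.
Here d = 6 and r = 3.
6^3 = 216

216


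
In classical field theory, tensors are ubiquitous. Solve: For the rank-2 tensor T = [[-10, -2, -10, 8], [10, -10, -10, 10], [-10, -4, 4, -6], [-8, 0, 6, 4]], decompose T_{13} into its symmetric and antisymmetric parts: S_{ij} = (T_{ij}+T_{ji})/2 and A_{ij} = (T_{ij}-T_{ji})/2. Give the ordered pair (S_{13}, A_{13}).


T_{13} = -10
T_{31} = -10
S_{13} = (-10 + -10)/2 = -20/2 = -10
A_{13} = (-10 - -10)/2 = 0/2 = 0
Check: S + A = -10 + 0 = -10 = T_{13}.

(-10, 0)


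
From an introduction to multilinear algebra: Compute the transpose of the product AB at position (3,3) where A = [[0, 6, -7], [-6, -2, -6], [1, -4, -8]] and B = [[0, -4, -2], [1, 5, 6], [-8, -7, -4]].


(AB)^T_{ij} = (AB)_{ji} = sum_k A_{jk} B_{ki}.
For i=3, j=3 we need (AB)_{33}:
A_{31} * B_{13} = 1 * -2 = -2
A_{32} * B_{23} = -4 * 6 = -24
A_{33} * B_{33} = -8 * -4 = 32
Sum = -2 + -24 + 32 = 6

6


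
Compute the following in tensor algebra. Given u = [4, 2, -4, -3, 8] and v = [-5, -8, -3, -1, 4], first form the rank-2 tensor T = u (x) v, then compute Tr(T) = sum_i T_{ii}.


The outer product gives T_{ij} = u_i v_j.
The trace (contraction) is Tr(T) = sum_i T_{ii} = sum_i u_i v_i.
Diagonal entries:
T_{11} = u_1 * v_1 = 4 * -5 = -20
T_{22} = u_2 * v_2 = 2 * -8 = -16
T_{33} = u_3 * v_3 = -4 * -3 = 12
T_{44} = u_4 * v_4 = -3 * -1 = 3
T_{55} = u_5 * v_5 = 8 * 4 = 32
Tr(T) = -20 + -16 + 12 + 3 + 32 = 11

11


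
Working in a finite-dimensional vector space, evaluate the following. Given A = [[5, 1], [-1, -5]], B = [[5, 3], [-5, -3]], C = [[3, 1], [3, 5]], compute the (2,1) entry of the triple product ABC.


(ABC)_{21} = sum_m (AB)_{2m} C_{m1}. First compute row 2 of AB.
(AB)_{21} = -1*5 + -5*-5 = 20
(AB)_{22} = -1*3 + -5*-3 = 12
Now contract with column 1 of C:
(AB)_{21} * C_{11} = 20 * 3 = 60
(AB)_{22} * C_{21} = 12 * 3 = 36
(ABC)_{21} = 60 + 36 = 96

96


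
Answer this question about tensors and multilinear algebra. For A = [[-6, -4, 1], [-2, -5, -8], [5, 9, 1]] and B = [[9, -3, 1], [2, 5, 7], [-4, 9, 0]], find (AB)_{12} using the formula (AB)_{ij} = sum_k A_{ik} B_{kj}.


(AB)_{ij} = sum_k A_{ik} B_{kj}.
For i=1, j=2:
A_{11} * B_{12} = -6 * -3 = 18
A_{12} * B_{22} = -4 * 5 = -20
A_{13} * B_{32} = 1 * 9 = 9
Sum = 18 + -20 + 9 = 7

7


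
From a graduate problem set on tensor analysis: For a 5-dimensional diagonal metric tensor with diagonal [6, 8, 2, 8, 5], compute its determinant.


For a diagonal metric, the determinant is the product of diagonal entries.
Diagonal entries: 6, 8, 2, 8, 5
det(g) = 6 * 8 * 2 * 8 * 5 = 3840

3840


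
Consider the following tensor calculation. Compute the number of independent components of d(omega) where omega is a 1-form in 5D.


The exterior derivative of a p-form is a (p+1)-form.
Its number of independent components is C(n, p+1).
n = 5, p+1 = 2
C(5, 2) = 10

10


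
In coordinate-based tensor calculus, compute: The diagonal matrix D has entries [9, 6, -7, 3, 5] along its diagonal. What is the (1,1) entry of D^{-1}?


For a diagonal matrix, the inverse has entries (D^{-1})_{ii} = 1/d_{ii}.
The diagonal entries are: d_{11} = 9, d_{22} = 6, d_{33} = -7, d_{44} = 3, d_{55} = 5
We need (D^{-1})_{11} = 1/d_{11} = 1/9 = 1/9

1/9


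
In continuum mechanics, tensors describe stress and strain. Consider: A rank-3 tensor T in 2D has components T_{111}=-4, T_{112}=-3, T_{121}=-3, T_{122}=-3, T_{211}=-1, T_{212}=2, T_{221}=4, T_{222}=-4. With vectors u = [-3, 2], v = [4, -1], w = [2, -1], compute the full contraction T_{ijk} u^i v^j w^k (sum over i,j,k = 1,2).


S = sum over i,j,k of T_{ijk} u_i v_j w_k. Expanding all 8 terms:
T_{111}*u_1*v_1*w_1 = -4*-3*4*2 = 96  (running total: 96)
T_{112}*u_1*v_1*w_2 = -3*-3*4*-1 = -36  (running total: 60)
T_{121}*u_1*v_2*w_1 = -3*-3*-1*2 = -18  (running total: 42)
T_{122}*u_1*v_2*w_2 = -3*-3*-1*-1 = 9  (running total: 51)
T_{211}*u_2*v_1*w_1 = -1*2*4*2 = -16  (running total: 35)
T_{212}*u_2*v_1*w_2 = 2*2*4*-1 = -16  (running total: 19)
T_{221}*u_2*v_2*w_1 = 4*2*-1*2 = -16  (running total: 3)
T_{222}*u_2*v_2*w_2 = -4*2*-1*-1 = -8  (running total: -5)
S = -5

-5


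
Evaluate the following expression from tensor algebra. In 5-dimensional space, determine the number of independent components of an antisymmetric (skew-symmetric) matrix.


An antisymmetric rank-2 tensor satisfies A_{ij} = -A_{ji}, so diagonal entries are zero.
The independent components are the upper-triangular entries: C(n, 2) = n(n-1)/2.
n = 5
C(5, 2) = 5 * 4 / 2 = 20 / 2 = 10

10


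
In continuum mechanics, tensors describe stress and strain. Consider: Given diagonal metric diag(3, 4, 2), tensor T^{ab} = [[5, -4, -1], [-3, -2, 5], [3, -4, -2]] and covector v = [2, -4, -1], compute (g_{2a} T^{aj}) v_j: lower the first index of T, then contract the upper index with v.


Step 1: lower the first index. For a diagonal metric, g_{ia} T^{aj} = g_{ii} T^{ij} (no sum on i).
g_{22} = 4
S_2{}^1 = 4 * T^{21} = 4 * -3 = -12
S_2{}^2 = 4 * T^{22} = 4 * -2 = -8
S_2{}^3 = 4 * T^{23} = 4 * 5 = 20
Step 2: contract S_2{}^j with v_j.
S_2{}^1 * v_1 = -12 * 2 = -24
S_2{}^2 * v_2 = -8 * -4 = 32
S_2{}^3 * v_3 = 20 * -1 = -20
Result = -24 + 32 + -20 = -12

-12


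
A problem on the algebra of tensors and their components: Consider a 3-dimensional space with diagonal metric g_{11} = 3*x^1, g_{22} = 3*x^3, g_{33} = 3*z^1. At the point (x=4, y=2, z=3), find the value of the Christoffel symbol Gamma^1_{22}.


For a diagonal metric, Gamma^k_{ij} = (1/2) g^{kk} (dg_{ik}/dx_j + dg_{jk}/dx_i - dg_{ij}/dx_k).
The metric is diagonal, so g_{ab} = 0 for a != b.
At the given point: g_{11} = 12, g_{22} = 192, g_{33} = 9
g^{11} = 1/12
dg_{21}/dx_2 = 0 (off-diagonal)
dg_{21}/dx_2 = 0 (off-diagonal)
dg_{22}/dx_1 = dg_{22}/dx_1 = 144
Numerator = 0 + 0 - 144 = -144
Gamma^1_{22} = -144 / (2 * 12) = -6

-6


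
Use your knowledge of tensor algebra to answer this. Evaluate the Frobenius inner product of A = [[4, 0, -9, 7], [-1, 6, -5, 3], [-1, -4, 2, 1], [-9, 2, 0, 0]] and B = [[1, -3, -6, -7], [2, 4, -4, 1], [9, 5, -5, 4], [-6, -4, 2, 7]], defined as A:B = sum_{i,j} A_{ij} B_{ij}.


A:B = sum over all i,j of A_{ij} * B_{ij}.
Row 1: 4*1=4, 0*-3=0, -9*-6=54, 7*-7=-49 => row sum = 9
Row 2: -1*2=-2, 6*4=24, -5*-4=20, 3*1=3 => row sum = 45
Row 3: -1*9=-9, -4*5=-20, 2*-5=-10, 1*4=4 => row sum = -35
Row 4: -9*-6=54, 2*-4=-8, 0*2=0, 0*7=0 => row sum = 46
Total = 9 + 45 + -35 + 46 = 65

65


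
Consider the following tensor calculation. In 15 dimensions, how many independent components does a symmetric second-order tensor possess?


A symmetric rank-2 tensor in d dimensions has d(d+1)/2 independent components.
d = 15
d(d+1)/2 = 15 * 16 / 2 = 240 / 2 = 120

120


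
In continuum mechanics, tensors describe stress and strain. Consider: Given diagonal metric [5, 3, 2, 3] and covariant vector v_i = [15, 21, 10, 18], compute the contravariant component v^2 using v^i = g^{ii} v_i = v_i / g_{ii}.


To raise an index with a diagonal metric: v^i = v_i / g_{ii}.
For index 2: v_2 = 21, g_{22} = 3
v^2 = 21 / 3 = 7

7


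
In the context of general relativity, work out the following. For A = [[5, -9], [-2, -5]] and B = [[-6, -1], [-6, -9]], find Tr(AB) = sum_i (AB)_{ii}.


Tr(AB) = sum_i (AB)_{ii} where (AB)_{ii} = sum_k A_{ik} B_{ki}.
(AB)_{11} = 5*-6 + -9*-6 = 24
(AB)_{22} = -2*-1 + -5*-9 = 47
Tr(AB) = 24 + 47 = 71

71


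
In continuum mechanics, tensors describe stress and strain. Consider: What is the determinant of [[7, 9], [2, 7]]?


For a 2x2 matrix [[a, b], [c, d]], det = a*d - b*c.
a = 7, b = 9, c = 2, d = 7
a*d = 7 * 7 = 49
b*c = 9 * 2 = 18
det = 49 - 18 = 31

31


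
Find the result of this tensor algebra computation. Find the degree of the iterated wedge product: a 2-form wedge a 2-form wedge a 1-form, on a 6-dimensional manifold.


The degree of a wedge product is the sum of the degrees of the individual forms.
Degrees: 2, 2, 1
Total degree = 2 + 2 + 1 = 5

5


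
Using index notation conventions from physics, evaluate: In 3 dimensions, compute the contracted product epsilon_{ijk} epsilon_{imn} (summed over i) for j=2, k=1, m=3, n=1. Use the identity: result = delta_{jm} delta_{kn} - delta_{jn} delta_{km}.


Using the identity: epsilon_{ijk} epsilon_{imn} = delta_{jm} delta_{kn} - delta_{jn} delta_{km}.
delta_{23} = 0
delta_{11} = 1
delta_{21} = 0
delta_{13} = 0
Result = 0 * 1 - 0 * 0 = 0 - 0 = 0

0


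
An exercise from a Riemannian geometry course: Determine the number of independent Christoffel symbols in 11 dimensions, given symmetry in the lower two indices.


Christoffel symbols Gamma^k_{ij} are symmetric in i,j, so there are d * d(d+1)/2 independent symbols.
d = 11
d(d+1)/2 = 11 * 12 / 2 = 66
Total = 11 * 66 = 726

726


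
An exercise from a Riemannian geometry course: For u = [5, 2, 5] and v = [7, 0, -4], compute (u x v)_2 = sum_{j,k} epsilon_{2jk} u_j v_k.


(u x v)_2 = sum_{j,k} epsilon_{2jk} u_j v_k. Only permutations of (1,2,3) contribute; the two non-zero terms are:
eps_{213} u_1 v_3 = -1 * 5 * -4 = 20
eps_{231} u_3 v_1 = 1 * 5 * 7 = 35
(u x v)_2 = 55

55


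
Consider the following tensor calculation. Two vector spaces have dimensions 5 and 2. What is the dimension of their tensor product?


The dimension of a tensor product is the product of dimensions.
dim(V) = 5, dim(W) = 2
dim(V (x) W) = 5 * 2 = 10

10


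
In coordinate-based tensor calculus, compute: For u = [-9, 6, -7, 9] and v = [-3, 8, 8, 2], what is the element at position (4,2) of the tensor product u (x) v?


The outer product entry T_{ij} = u_i * v_j.
We need i=4, j=2.
u_4 = 9, v_2 = 8
T_{4,2} = 9 * 8 = 72

72


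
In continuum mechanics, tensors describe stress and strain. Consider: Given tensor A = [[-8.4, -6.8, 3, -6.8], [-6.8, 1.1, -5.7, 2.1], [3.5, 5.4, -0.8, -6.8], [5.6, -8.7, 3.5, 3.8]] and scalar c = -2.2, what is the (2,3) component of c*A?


Scalar multiplication: (cA)_{ij} = c * A_{ij}.
c = -2.2
A_{23} = -5.7
(cA)_{23} = -2.2 * -5.7 = 12.54

12.54


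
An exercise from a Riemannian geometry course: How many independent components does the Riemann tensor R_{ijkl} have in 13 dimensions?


The Riemann tensor in d dimensions has d^2(d^2 - 1)/12 independent components.
d = 13, so d^2 = 169
d^2 - 1 = 168
d^2(d^2 - 1) = 169 * 168 = 28392
Divide by 12: 28392 / 12 = 2366

2366


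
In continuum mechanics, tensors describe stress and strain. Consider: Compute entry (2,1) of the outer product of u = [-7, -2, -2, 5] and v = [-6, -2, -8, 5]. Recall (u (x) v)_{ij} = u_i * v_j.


The outer product entry T_{ij} = u_i * v_j.
We need i=2, j=1.
u_2 = -2, v_1 = -6
T_{2,1} = -2 * -6 = 12

12


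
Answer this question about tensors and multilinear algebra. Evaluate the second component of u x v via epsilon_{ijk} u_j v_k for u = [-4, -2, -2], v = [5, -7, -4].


(u x v)_2 = sum_{j,k} epsilon_{2jk} u_j v_k. Only permutations of (1,2,3) contribute; the two non-zero terms are:
eps_{213} u_1 v_3 = -1 * -4 * -4 = -16
eps_{231} u_3 v_1 = 1 * -2 * 5 = -10
(u x v)_2 = -26

-26


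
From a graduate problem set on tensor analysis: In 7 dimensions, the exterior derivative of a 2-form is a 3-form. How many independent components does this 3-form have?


The exterior derivative of a p-form is a (p+1)-form.
Its number of independent components is C(n, p+1).
n = 7, p+1 = 3
C(7, 3) = 35

35


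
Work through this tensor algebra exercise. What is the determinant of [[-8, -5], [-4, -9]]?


For a 2x2 matrix [[a, b], [c, d]], det = a*d - b*c.
a = -8, b = -5, c = -4, d = -9
a*d = -8 * -9 = 72
b*c = -5 * -4 = 20
det = 72 - 20 = 52

52


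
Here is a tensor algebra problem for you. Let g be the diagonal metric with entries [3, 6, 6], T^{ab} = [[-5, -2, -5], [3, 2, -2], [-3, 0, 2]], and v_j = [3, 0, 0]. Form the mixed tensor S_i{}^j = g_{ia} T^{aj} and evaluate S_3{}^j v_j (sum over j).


Step 1: lower the first index. For a diagonal metric, g_{ia} T^{aj} = g_{ii} T^{ij} (no sum on i).
g_{33} = 6
S_3{}^1 = 6 * T^{31} = 6 * -3 = -18
S_3{}^2 = 6 * T^{32} = 6 * 0 = 0
S_3{}^3 = 6 * T^{33} = 6 * 2 = 12
Step 2: contract S_3{}^j with v_j.
S_3{}^1 * v_1 = -18 * 3 = -54
S_3{}^2 * v_2 = 0 * 0 = 0
S_3{}^3 * v_3 = 12 * 0 = 0
Result = -54 + 0 + 0 = -54

-54


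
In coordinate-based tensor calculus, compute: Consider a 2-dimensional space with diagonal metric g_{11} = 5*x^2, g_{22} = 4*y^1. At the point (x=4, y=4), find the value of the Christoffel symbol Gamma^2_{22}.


For a diagonal metric, Gamma^k_{ij} = (1/2) g^{kk} (dg_{ik}/dx_j + dg_{jk}/dx_i - dg_{ij}/dx_k).
The metric is diagonal, so g_{ab} = 0 for a != b.
At the given point: g_{11} = 80, g_{22} = 16
g^{22} = 1/16
dg_{22}/dx_2 = dg_{22}/dx_2 = 4
dg_{22}/dx_2 = dg_{22}/dx_2 = 4
dg_{22}/dx_2 = dg_{22}/dx_2 = 4
Numerator = 4 + 4 - 4 = 4
Gamma^2_{22} = 4 / (2 * 16) = 1/8

1/8


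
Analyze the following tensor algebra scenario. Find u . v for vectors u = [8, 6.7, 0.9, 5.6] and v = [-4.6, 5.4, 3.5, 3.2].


The inner product u . v = sum of u_i * v_i.
Term-by-term: 8 * -4.6, 6.7 * 5.4, 0.9 * 3.5, 5.6 * 3.2
Products: -36.8, 36.18, 3.15, 17.92
Sum = -36.8 + 36.18 + 3.15 + 17.92 = 20.45

20.45


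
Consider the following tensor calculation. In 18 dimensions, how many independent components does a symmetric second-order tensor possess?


A symmetric rank-2 tensor in d dimensions has d(d+1)/2 independent components.
d = 18
d(d+1)/2 = 18 * 19 / 2 = 342 / 2 = 171

171


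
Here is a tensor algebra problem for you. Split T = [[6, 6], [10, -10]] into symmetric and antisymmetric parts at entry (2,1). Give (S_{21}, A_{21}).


T_{21} = 10
T_{12} = 6
S_{21} = (10 + 6)/2 = 16/2 = 8
A_{21} = (10 - 6)/2 = 4/2 = 2
Check: S + A = 8 + 2 = 10 = T_{21}.

(8, 2)


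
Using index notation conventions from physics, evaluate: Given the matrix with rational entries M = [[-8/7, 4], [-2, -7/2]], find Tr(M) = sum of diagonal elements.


The trace is the sum of diagonal entries.
Diagonal: M[1,1] = -8/7, M[2,2] = -7/2
Tr(M) = -8/7 + -7/2
Computing step by step:
After adding M[1,1]: -8/7
After adding M[2,2]: -65/14
Tr(M) = -65/14

-65/14


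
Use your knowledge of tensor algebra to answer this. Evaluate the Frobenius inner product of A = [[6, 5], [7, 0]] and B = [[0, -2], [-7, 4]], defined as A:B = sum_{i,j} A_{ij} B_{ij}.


A:B = sum over all i,j of A_{ij} * B_{ij}.
Row 1: 6*0=0, 5*-2=-10 => row sum = -10
Row 2: 7*-7=-49, 0*4=0 => row sum = -49
Total = -10 + -49 = -59

-59


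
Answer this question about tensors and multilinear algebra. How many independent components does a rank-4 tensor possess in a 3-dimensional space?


The number of components of a rank-r tensor in d dimensions is d^r.
Here d = 3 and r = 4.
3^4 = 81

81


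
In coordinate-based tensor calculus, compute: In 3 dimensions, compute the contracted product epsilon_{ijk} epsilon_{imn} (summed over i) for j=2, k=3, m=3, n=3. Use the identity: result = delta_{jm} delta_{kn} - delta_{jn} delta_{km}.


Using the identity: epsilon_{ijk} epsilon_{imn} = delta_{jm} delta_{kn} - delta_{jn} delta_{km}.
delta_{23} = 0
delta_{33} = 1
delta_{23} = 0
delta_{33} = 1
Result = 0 * 1 - 0 * 1 = 0 - 0 = 0

0


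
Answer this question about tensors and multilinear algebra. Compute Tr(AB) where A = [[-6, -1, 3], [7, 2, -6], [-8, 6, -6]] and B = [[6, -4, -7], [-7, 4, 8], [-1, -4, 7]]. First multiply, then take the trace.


Tr(AB) = sum_i (AB)_{ii} where (AB)_{ii} = sum_k A_{ik} B_{ki}.
(AB)_{11} = -6*6 + -1*-7 + 3*-1 = -32
(AB)_{22} = 7*-4 + 2*4 + -6*-4 = 4
(AB)_{33} = -8*-7 + 6*8 + -6*7 = 62
Tr(AB) = -32 + 4 + 62 = 34

34


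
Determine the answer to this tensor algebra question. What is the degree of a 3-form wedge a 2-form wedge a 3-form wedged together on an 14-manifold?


The degree of a wedge product is the sum of the degrees of the individual forms.
Degrees: 3, 2, 3
Total degree = 3 + 2 + 3 = 8

8


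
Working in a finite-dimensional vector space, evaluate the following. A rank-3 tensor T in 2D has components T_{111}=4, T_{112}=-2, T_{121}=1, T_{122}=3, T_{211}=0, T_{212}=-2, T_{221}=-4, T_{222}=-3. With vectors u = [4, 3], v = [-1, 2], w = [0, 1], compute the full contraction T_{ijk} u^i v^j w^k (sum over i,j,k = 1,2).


S = sum over i,j,k of T_{ijk} u_i v_j w_k. Expanding all 8 terms:
T_{111}*u_1*v_1*w_1 = 4*4*-1*0 = 0  (running total: 0)
T_{112}*u_1*v_1*w_2 = -2*4*-1*1 = 8  (running total: 8)
T_{121}*u_1*v_2*w_1 = 1*4*2*0 = 0  (running total: 8)
T_{122}*u_1*v_2*w_2 = 3*4*2*1 = 24  (running total: 32)
T_{211}*u_2*v_1*w_1 = 0*3*-1*0 = 0  (running total: 32)
T_{212}*u_2*v_1*w_2 = -2*3*-1*1 = 6  (running total: 38)
T_{221}*u_2*v_2*w_1 = -4*3*2*0 = 0  (running total: 38)
T_{222}*u_2*v_2*w_2 = -3*3*2*1 = -18  (running total: 20)
S = 20

20


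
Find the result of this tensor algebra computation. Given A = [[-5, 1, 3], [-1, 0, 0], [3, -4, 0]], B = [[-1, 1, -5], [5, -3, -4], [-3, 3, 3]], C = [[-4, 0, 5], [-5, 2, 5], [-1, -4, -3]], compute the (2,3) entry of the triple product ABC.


(ABC)_{23} = sum_m (AB)_{2m} C_{m3}. First compute row 2 of AB.
(AB)_{21} = -1*-1 + 0*5 + 0*-3 = 1
(AB)_{22} = -1*1 + 0*-3 + 0*3 = -1
(AB)_{23} = -1*-5 + 0*-4 + 0*3 = 5
Now contract with column 3 of C:
(AB)_{21} * C_{13} = 1 * 5 = 5
(AB)_{22} * C_{23} = -1 * 5 = -5
(AB)_{23} * C_{33} = 5 * -3 = -15
(ABC)_{23} = 5 + -5 + -15 = -15

-15


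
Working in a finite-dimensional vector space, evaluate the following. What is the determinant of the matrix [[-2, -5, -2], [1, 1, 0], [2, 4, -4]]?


Expanding along the first row, det(A) = a11*M_11 - a12*M_12 + a13*M_13, where M_1j is the (1,j) minor.
Minor M_11 = 1*-4 - 0*4 = -4
Minor M_12 = 1*-4 - 0*2 = -4
Minor M_13 = 1*4 - 1*2 = 2
det = -2*(-4) - -5*(-4) + -2*(2)
    = 8 - 20 + -4
    = -16

-16


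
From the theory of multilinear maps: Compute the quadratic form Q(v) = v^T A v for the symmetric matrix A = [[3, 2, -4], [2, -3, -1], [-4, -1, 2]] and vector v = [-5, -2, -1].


First compute Av:
(Av)_1 = 3*-5 + 2*-2 + -4*-1 = -15
(Av)_2 = 2*-5 + -3*-2 + -1*-1 = -3
(Av)_3 = -4*-5 + -1*-2 + 2*-1 = 20
Av = [-15, -3, 20]
Then v^T (Av) = -5*-15 + -2*-3 + -1*20
= 75 + 6 + -20 = 61

61


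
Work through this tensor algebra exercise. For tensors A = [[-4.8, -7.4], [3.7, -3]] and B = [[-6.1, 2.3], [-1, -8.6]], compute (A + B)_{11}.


Tensor addition is component-wise: (A + B)_{ij} = A_{ij} + B_{ij}.
A_{11} = -4.8
B_{11} = -6.1
(A + B)_{11} = -4.8 + -6.1 = -10.9

-10.9


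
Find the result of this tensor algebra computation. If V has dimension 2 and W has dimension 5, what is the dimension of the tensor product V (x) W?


The dimension of a tensor product is the product of dimensions.
dim(V) = 2, dim(W) = 5
dim(V (x) W) = 2 * 5 = 10

10


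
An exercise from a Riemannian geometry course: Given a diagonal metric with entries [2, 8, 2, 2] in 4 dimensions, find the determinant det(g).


For a diagonal metric, the determinant is the product of diagonal entries.
Diagonal entries: 2, 8, 2, 2
det(g) = 2 * 8 * 2 * 2 = 64

64


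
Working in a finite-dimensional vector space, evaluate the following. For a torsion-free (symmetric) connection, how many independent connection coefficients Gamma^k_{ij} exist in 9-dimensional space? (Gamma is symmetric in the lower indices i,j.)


Christoffel symbols Gamma^k_{ij} are symmetric in i,j, so there are d * d(d+1)/2 independent symbols.
d = 9
d(d+1)/2 = 9 * 10 / 2 = 45
Total = 9 * 45 = 405

405


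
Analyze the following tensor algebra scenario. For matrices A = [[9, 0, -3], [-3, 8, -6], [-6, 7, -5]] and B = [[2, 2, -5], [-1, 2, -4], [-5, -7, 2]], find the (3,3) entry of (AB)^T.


(AB)^T_{ij} = (AB)_{ji} = sum_k A_{jk} B_{ki}.
For i=3, j=3 we need (AB)_{33}:
A_{31} * B_{13} = -6 * -5 = 30
A_{32} * B_{23} = 7 * -4 = -28
A_{33} * B_{33} = -5 * 2 = -10
Sum = 30 + -28 + -10 = -8

-8


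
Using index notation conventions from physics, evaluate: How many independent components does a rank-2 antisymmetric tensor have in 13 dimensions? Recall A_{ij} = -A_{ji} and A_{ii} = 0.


An antisymmetric rank-2 tensor satisfies A_{ij} = -A_{ji}, so diagonal entries are zero.
The independent components are the upper-triangular entries: C(n, 2) = n(n-1)/2.
n = 13
C(13, 2) = 13 * 12 / 2 = 156 / 2 = 78

78


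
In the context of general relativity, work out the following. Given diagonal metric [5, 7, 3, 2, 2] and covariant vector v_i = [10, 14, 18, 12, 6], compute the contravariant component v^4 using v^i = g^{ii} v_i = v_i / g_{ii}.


To raise an index with a diagonal metric: v^i = v_i / g_{ii}.
For index 4: v_4 = 12, g_{44} = 2
v^4 = 12 / 2 = 6

6


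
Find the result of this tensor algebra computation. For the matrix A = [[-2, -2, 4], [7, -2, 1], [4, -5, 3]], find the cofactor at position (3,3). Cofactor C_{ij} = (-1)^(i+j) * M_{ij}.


To find cofactor C_{33}, delete row 3 and column 3.
The resulting 2x2 submatrix is: [[-2, -2], [7, -2]]
Minor M_{33} = -2*-2 - -2*7
  = 4 - -14 = 18
Sign = (-1)^(3+3) = (-1)^6 = 1
Cofactor C_{33} = 1 * 18 = 18

18


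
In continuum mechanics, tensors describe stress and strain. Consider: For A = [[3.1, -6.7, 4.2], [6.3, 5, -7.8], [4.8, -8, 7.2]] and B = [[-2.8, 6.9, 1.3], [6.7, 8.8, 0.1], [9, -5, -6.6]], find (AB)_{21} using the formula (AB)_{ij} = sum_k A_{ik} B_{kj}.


(AB)_{ij} = sum_k A_{ik} B_{kj}.
For i=2, j=1:
A_{21} * B_{11} = 6.3 * -2.8 = -17.64
A_{22} * B_{21} = 5 * 6.7 = 33.5
A_{23} * B_{31} = -7.8 * 9 = -70.2
Sum = -17.64 + 33.5 + -70.2 = -54.34

-54.34


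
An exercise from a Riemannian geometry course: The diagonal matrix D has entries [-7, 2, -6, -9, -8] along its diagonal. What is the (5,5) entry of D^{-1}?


For a diagonal matrix, the inverse has entries (D^{-1})_{ii} = 1/d_{ii}.
The diagonal entries are: d_{11} = -7, d_{22} = 2, d_{33} = -6, d_{44} = -9, d_{55} = -8
We need (D^{-1})_{55} = 1/d_{55} = 1/-8 = -1/8

-1/8


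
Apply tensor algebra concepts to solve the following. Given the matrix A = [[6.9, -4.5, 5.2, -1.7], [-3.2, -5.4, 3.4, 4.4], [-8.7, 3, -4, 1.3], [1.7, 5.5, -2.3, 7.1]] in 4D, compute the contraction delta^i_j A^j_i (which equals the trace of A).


The contraction (trace) of a rank-2 tensor is the sum of its diagonal elements.
Diagonal entries: A[1,1] = 6.9, A[2,2] = -5.4, A[3,3] = -4, A[4,4] = 7.1
Tr(A) = 6.9 + -5.4 + -4 + 7.1 = 4.6

4.6


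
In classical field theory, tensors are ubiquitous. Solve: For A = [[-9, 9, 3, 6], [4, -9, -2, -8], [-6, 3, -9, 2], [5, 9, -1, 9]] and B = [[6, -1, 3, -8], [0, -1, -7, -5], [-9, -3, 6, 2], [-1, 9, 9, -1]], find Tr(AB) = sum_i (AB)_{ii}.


Tr(AB) = sum_i (AB)_{ii} where (AB)_{ii} = sum_k A_{ik} B_{ki}.
(AB)_{11} = -9*6 + 9*0 + 3*-9 + 6*-1 = -87
(AB)_{22} = 4*-1 + -9*-1 + -2*-3 + -8*9 = -61
(AB)_{33} = -6*3 + 3*-7 + -9*6 + 2*9 = -75
(AB)_{44} = 5*-8 + 9*-5 + -1*2 + 9*-1 = -96
Tr(AB) = -87 + -61 + -75 + -96 = -319

-319


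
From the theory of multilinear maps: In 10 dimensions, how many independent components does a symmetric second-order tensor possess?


A symmetric rank-2 tensor in d dimensions has d(d+1)/2 independent components.
d = 10
d(d+1)/2 = 10 * 11 / 2 = 110 / 2 = 55

55


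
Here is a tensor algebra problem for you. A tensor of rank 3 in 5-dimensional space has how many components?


The number of components of a rank-r tensor in d dimensions is d^r.
Here d = 5 and r = 3.
5^3 = 125

125


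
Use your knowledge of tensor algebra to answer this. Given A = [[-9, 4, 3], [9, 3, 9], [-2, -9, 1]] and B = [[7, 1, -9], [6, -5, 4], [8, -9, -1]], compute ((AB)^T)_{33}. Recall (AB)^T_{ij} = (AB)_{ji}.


(AB)^T_{ij} = (AB)_{ji} = sum_k A_{jk} B_{ki}.
For i=3, j=3 we need (AB)_{33}:
A_{31} * B_{13} = -2 * -9 = 18
A_{32} * B_{23} = -9 * 4 = -36
A_{33} * B_{33} = 1 * -1 = -1
Sum = 18 + -36 + -1 = -19

-19


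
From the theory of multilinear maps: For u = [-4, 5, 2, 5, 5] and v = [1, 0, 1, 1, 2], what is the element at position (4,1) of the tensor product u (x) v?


The outer product entry T_{ij} = u_i * v_j.
We need i=4, j=1.
u_4 = 5, v_1 = 1
T_{4,1} = 5 * 1 = 5

5


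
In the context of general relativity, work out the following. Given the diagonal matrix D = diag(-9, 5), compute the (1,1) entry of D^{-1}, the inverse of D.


For a diagonal matrix, the inverse has entries (D^{-1})_{ii} = 1/d_{ii}.
The diagonal entries are: d_{11} = -9, d_{22} = 5
We need (D^{-1})_{11} = 1/d_{11} = 1/-9 = -1/9

-1/9


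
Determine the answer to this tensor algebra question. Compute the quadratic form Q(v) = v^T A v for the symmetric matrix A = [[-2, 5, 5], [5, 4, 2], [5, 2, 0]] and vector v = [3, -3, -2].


First compute Av:
(Av)_1 = -2*3 + 5*-3 + 5*-2 = -31
(Av)_2 = 5*3 + 4*-3 + 2*-2 = -1
(Av)_3 = 5*3 + 2*-3 + 0*-2 = 9
Av = [-31, -1, 9]
Then v^T (Av) = 3*-31 + -3*-1 + -2*9
= -93 + 3 + -18 = -108

-108


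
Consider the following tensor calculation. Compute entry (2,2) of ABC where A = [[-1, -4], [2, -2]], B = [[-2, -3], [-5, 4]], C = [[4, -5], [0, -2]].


(ABC)_{22} = sum_m (AB)_{2m} C_{m2}. First compute row 2 of AB.
(AB)_{21} = 2*-2 + -2*-5 = 6
(AB)_{22} = 2*-3 + -2*4 = -14
Now contract with column 2 of C:
(AB)_{21} * C_{12} = 6 * -5 = -30
(AB)_{22} * C_{22} = -14 * -2 = 28
(ABC)_{22} = -30 + 28 = -2

-2


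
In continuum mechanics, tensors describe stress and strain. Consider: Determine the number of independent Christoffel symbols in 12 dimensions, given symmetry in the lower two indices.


Christoffel symbols Gamma^k_{ij} are symmetric in i,j, so there are d * d(d+1)/2 independent symbols.
d = 12
d(d+1)/2 = 12 * 13 / 2 = 78
Total = 12 * 78 = 936

936


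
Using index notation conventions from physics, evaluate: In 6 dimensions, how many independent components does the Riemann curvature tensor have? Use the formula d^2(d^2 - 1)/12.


The Riemann tensor in d dimensions has d^2(d^2 - 1)/12 independent components.
d = 6, so d^2 = 36
d^2 - 1 = 35
d^2(d^2 - 1) = 36 * 35 = 1260
Divide by 12: 1260 / 12 = 105

105


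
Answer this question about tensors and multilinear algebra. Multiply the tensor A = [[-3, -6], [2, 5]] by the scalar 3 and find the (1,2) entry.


Scalar multiplication: (cA)_{ij} = c * A_{ij}.
c = 3
A_{12} = -6
(cA)_{12} = 3 * -6 = -18

-18


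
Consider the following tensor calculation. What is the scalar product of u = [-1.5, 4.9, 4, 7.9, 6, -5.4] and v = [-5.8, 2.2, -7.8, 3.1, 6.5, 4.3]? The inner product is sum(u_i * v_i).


The inner product u . v = sum of u_i * v_i.
Term-by-term: -1.5 * -5.8, 4.9 * 2.2, 4 * -7.8, 7.9 * 3.1, 6 * 6.5, -5.4 * 4.3
Products: 8.7, 10.78, -31.2, 24.49, 39, -23.22
Sum = 8.7 + 10.78 + -31.2 + 24.49 + 39 + -23.22 = 28.55

28.55


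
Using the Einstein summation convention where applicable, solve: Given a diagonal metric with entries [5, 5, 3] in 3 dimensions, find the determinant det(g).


For a diagonal metric, the determinant is the product of diagonal entries.
Diagonal entries: 5, 5, 3
det(g) = 5 * 5 * 3 = 75

75


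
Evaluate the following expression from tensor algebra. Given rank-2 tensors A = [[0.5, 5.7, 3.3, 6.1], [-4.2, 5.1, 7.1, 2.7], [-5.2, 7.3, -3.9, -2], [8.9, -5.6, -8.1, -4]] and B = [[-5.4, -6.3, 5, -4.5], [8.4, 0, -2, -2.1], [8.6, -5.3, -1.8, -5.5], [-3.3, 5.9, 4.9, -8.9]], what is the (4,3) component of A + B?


Tensor addition is component-wise: (A + B)_{ij} = A_{ij} + B_{ij}.
A_{43} = -8.1
B_{43} = 4.9
(A + B)_{43} = -8.1 + 4.9 = -3.2

-3.2


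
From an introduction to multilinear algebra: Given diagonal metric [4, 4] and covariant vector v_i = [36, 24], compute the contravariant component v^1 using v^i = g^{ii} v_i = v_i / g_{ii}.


To raise an index with a diagonal metric: v^i = v_i / g_{ii}.
For index 1: v_1 = 36, g_{11} = 4
v^1 = 36 / 4 = 9

9


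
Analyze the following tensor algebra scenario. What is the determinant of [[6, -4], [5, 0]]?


For a 2x2 matrix [[a, b], [c, d]], det = a*d - b*c.
a = 6, b = -4, c = 5, d = 0
a*d = 6 * 0 = 0
b*c = -4 * 5 = -20
det = 0 - -20 = 20

20


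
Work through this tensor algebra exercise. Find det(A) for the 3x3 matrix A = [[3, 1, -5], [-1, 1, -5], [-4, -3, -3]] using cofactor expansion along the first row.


Expanding along the first row, det(A) = a11*M_11 - a12*M_12 + a13*M_13, where M_1j is the (1,j) minor.
Minor M_11 = 1*-3 - -5*-3 = -18
Minor M_12 = -1*-3 - -5*-4 = -17
Minor M_13 = -1*-3 - 1*-4 = 7
det = 3*(-18) - 1*(-17) + -5*(7)
    = -54 - -17 + -35
    = -72

-72


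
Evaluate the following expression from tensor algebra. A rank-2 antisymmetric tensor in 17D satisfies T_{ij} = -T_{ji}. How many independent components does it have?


An antisymmetric rank-2 tensor satisfies A_{ij} = -A_{ji}, so diagonal entries are zero.
The independent components are the upper-triangular entries: C(n, 2) = n(n-1)/2.
n = 17
C(17, 2) = 17 * 16 / 2 = 272 / 2 = 136

136


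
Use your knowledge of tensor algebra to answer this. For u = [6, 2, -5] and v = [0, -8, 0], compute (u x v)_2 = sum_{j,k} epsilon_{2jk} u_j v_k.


(u x v)_2 = sum_{j,k} epsilon_{2jk} u_j v_k. Only permutations of (1,2,3) contribute; the two non-zero terms are:
eps_{213} u_1 v_3 = -1 * 6 * 0 = 0
eps_{231} u_3 v_1 = 1 * -5 * 0 = 0
(u x v)_2 = 0

0


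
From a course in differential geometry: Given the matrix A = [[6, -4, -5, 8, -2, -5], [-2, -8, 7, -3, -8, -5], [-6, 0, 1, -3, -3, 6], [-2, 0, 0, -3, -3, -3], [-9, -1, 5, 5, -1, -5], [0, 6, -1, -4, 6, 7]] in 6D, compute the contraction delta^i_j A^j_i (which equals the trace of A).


The contraction (trace) of a rank-2 tensor is the sum of its diagonal elements.
Diagonal entries: A[1,1] = 6, A[2,2] = -8, A[3,3] = 1, A[4,4] = -3, A[5,5] = -1, A[6,6] = 7
Tr(A) = 6 + -8 + 1 + -3 + -1 + 7 = 2

2


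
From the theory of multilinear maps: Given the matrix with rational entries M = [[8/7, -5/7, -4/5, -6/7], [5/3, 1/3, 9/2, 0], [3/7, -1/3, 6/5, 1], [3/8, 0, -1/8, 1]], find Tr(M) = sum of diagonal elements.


The trace is the sum of diagonal entries.
Diagonal: M[1,1] = 8/7, M[2,2] = 1/3, M[3,3] = 6/5, M[4,4] = 1
Tr(M) = 8/7 + 1/3 + 6/5 + 1
Computing step by step:
After adding M[1,1]: 8/7
After adding M[2,2]: 31/21
After adding M[3,3]: 281/105
After adding M[4,4]: 386/105
Tr(M) = 386/105

386/105


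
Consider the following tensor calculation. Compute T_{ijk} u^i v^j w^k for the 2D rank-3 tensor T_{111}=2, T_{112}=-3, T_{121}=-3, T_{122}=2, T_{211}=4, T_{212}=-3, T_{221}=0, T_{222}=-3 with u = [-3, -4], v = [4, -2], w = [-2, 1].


S = sum over i,j,k of T_{ijk} u_i v_j w_k. Expanding all 8 terms:
T_{111}*u_1*v_1*w_1 = 2*-3*4*-2 = 48  (running total: 48)
T_{112}*u_1*v_1*w_2 = -3*-3*4*1 = 36  (running total: 84)
T_{121}*u_1*v_2*w_1 = -3*-3*-2*-2 = 36  (running total: 120)
T_{122}*u_1*v_2*w_2 = 2*-3*-2*1 = 12  (running total: 132)
T_{211}*u_2*v_1*w_1 = 4*-4*4*-2 = 128  (running total: 260)
T_{212}*u_2*v_1*w_2 = -3*-4*4*1 = 48  (running total: 308)
T_{221}*u_2*v_2*w_1 = 0*-4*-2*-2 = 0  (running total: 308)
T_{222}*u_2*v_2*w_2 = -3*-4*-2*1 = -24  (running total: 284)
S = 284

284


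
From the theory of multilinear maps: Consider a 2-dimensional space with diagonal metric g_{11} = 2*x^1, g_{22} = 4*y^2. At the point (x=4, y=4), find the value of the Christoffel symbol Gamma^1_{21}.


For a diagonal metric, Gamma^k_{ij} = (1/2) g^{kk} (dg_{ik}/dx_j + dg_{jk}/dx_i - dg_{ij}/dx_k).
The metric is diagonal, so g_{ab} = 0 for a != b.
At the given point: g_{11} = 8, g_{22} = 64
g^{11} = 1/8
dg_{21}/dx_1 = 0 (off-diagonal)
dg_{11}/dx_2 = dg_{11}/dx_2 = 0
dg_{21}/dx_1 = 0 (off-diagonal)
Numerator = 0 + 0 - 0 = 0
Gamma^1_{21} = 0 / (2 * 8) = 0

0


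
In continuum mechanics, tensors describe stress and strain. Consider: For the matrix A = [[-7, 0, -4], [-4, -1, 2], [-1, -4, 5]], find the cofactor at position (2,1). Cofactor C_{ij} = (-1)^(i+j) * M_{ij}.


To find cofactor C_{21}, delete row 2 and column 1.
The resulting 2x2 submatrix is: [[0, -4], [-4, 5]]
Minor M_{21} = 0*5 - -4*-4
  = 0 - 16 = -16
Sign = (-1)^(2+1) = (-1)^3 = -1
Cofactor C_{21} = -1 * -16 = 16

16


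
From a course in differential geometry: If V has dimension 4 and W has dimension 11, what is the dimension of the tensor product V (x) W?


The dimension of a tensor product is the product of dimensions.
dim(V) = 4, dim(W) = 11
dim(V (x) W) = 4 * 11 = 44

44


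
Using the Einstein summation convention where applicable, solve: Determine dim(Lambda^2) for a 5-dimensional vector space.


The dimension of the space of p-forms on an n-dimensional space is C(n, p).
n = 5, p = 2
C(5, 2) = 5! / (2! * 3!) = 10

10


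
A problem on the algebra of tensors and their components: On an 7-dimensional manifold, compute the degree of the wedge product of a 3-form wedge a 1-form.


The degree of a wedge product is the sum of the degrees of the individual forms.
Degrees: 3, 1
Total degree = 3 + 1 = 4

4


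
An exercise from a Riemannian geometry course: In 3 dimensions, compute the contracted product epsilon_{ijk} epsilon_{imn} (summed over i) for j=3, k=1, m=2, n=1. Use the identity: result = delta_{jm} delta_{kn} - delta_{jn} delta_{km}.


Using the identity: epsilon_{ijk} epsilon_{imn} = delta_{jm} delta_{kn} - delta_{jn} delta_{km}.
delta_{32} = 0
delta_{11} = 1
delta_{31} = 0
delta_{12} = 0
Result = 0 * 1 - 0 * 0 = 0 - 0 = 0

0


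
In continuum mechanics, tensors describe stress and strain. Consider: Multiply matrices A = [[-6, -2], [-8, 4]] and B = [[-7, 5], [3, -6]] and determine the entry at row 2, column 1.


(AB)_{ij} = sum_k A_{ik} B_{kj}.
For i=2, j=1:
A_{21} * B_{11} = -8 * -7 = 56
A_{22} * B_{21} = 4 * 3 = 12
Sum = 56 + 12 = 68

68


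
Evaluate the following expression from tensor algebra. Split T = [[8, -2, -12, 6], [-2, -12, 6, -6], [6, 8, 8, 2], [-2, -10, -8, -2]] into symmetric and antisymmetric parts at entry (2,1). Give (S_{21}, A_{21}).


T_{21} = -2
T_{12} = -2
S_{21} = (-2 + -2)/2 = -4/2 = -2
A_{21} = (-2 - -2)/2 = 0/2 = 0
Check: S + A = -2 + 0 = -2 = T_{21}.

(-2, 0)


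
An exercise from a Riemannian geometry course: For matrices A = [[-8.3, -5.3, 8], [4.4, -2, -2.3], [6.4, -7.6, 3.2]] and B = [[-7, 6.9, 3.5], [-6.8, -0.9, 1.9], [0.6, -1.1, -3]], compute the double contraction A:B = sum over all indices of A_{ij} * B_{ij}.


A:B = sum over all i,j of A_{ij} * B_{ij}.
Row 1: -8.3*-7=58.1, -5.3*6.9=-36.57, 8*3.5=28 => row sum = 49.53
Row 2: 4.4*-6.8=-29.92, -2*-0.9=1.8, -2.3*1.9=-4.37 => row sum = -32.49
Row 3: 6.4*0.6=3.84, -7.6*-1.1=8.36, 3.2*-3=-9.6 => row sum = 2.6
Total = 49.53 + -32.49 + 2.6 = 19.64

19.64


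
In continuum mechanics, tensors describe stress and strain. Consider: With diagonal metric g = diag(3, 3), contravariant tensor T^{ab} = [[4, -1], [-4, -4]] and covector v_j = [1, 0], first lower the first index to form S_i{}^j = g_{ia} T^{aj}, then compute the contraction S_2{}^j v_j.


Step 1: lower the first index. For a diagonal metric, g_{ia} T^{aj} = g_{ii} T^{ij} (no sum on i).
g_{22} = 3
S_2{}^1 = 3 * T^{21} = 3 * -4 = -12
S_2{}^2 = 3 * T^{22} = 3 * -4 = -12
Step 2: contract S_2{}^j with v_j.
S_2{}^1 * v_1 = -12 * 1 = -12
S_2{}^2 * v_2 = -12 * 0 = 0
Result = -12 + 0 = -12

-12


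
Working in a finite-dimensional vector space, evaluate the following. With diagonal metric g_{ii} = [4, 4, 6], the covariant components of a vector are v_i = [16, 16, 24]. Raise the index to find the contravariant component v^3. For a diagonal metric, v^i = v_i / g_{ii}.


To raise an index with a diagonal metric: v^i = v_i / g_{ii}.
For index 3: v_3 = 24, g_{33} = 6
v^3 = 24 / 6 = 4

4


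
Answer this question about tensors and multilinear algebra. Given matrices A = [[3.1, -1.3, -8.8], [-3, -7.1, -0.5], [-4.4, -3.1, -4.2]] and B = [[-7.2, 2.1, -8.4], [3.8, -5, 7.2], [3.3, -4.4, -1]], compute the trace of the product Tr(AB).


Tr(AB) = sum_i (AB)_{ii} where (AB)_{ii} = sum_k A_{ik} B_{ki}.
(AB)_{11} = 3.1*-7.2 + -1.3*3.8 + -8.8*3.3 = -56.3
(AB)_{22} = -3*2.1 + -7.1*-5 + -0.5*-4.4 = 31.4
(AB)_{33} = -4.4*-8.4 + -3.1*7.2 + -4.2*-1 = 18.84
Tr(AB) = -56.3 + 31.4 + 18.84 = -6.06

-6.06


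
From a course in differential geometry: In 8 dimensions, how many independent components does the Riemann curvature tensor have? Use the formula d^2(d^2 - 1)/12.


The Riemann tensor in d dimensions has d^2(d^2 - 1)/12 independent components.
d = 8, so d^2 = 64
d^2 - 1 = 63
d^2(d^2 - 1) = 64 * 63 = 4032
Divide by 12: 4032 / 12 = 336

336


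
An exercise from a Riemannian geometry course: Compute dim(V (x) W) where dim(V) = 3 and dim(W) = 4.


The dimension of a tensor product is the product of dimensions.
dim(V) = 3, dim(W) = 4
dim(V (x) W) = 3 * 4 = 12

12


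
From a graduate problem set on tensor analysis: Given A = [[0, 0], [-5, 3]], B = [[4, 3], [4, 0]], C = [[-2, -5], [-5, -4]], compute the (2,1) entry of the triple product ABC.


(ABC)_{21} = sum_m (AB)_{2m} C_{m1}. First compute row 2 of AB.
(AB)_{21} = -5*4 + 3*4 = -8
(AB)_{22} = -5*3 + 3*0 = -15
Now contract with column 1 of C:
(AB)_{21} * C_{11} = -8 * -2 = 16
(AB)_{22} * C_{21} = -15 * -5 = 75
(ABC)_{21} = 16 + 75 = 91

91
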